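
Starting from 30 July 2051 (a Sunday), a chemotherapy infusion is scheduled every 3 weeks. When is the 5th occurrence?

The 5th occurrence is 4 intervals after the first: 4 × 21 = 84 days after 30 July 2051.
July has 31 days — 1 day to the end of July leaves 83.
August has 31 days (52 left).
September has 30 days (22 left).
22 days into October → 22 October 2051.

22 October 2051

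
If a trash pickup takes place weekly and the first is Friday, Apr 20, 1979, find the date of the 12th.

The 12th occurrence is 11 intervals after the first: 11 × 7 = 77 days after Apr 20, 1979.
Apr has 30 days — 10 days to the end of Apr leaves 67.
May has 31 days (36 left).
Jun has 30 days (6 left).
6 days into Jul → Jul 6, 1979.

Jul 6, 1979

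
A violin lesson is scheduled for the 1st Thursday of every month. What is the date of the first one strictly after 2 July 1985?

4 July 1985

July 1985 starts on a Monday, so its 1st Thursday is 4 July 1985 (3 days in).
4 July 1985 is after 2 July 1985, so that is the next one.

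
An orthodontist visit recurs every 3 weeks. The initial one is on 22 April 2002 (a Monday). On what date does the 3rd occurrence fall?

The 3rd occurrence is 2 intervals after the first: 2 × 21 = 42 days after 22 April 2002.
April has 30 days — 8 days to the end of April leaves 34.
May has 31 days (3 left).
3 days into June → 3 June 2002.

3 June 2002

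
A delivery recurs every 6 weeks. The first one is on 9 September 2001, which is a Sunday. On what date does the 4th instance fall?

13 January 2002

The 4th occurrence is 3 intervals after the first: 3 × 42 = 126 days after 9 September 2001.
September has 30 days — 21 days to the end of September leaves 105.
October has 31 days (74 left).
November has 30 days (44 left).
December has 31 days (13 left).
13 days into January → 13 January 2002.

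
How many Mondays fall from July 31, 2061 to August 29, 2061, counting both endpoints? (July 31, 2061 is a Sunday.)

July 31, 2061 is a Sunday; the first Monday on or after it is August 1, 2061 (1 day later).
From August 1, 2061 to August 29, 2061 is 29 − 1 = 28 days.
28 ÷ 7 = 4 full weeks with remainder 0, so 4 more Mondays after the first → 5.

5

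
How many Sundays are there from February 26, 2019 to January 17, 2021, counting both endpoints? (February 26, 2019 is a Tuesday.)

99

February 26, 2019 is a Tuesday; the first Sunday on or after it is March 3, 2019 (5 days later).
From March 3, 2019 to January 17, 2021: 303 + 366 + 17 = 686 days (rest of 2019, 2020, to January 17, 2021 in 2021).
686 ÷ 7 = 98 full weeks with remainder 0, so 98 more Sundays after the first → 99.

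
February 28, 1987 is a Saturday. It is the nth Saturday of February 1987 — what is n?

4th

Day 28 falls in week ⌈28/7⌉ of the month.
Days 1–7 hold the 1st Saturday, 8–14 the 2nd, 15–21 the 3rd, 22–28 the 4th, 29–31 the 5th.
28 is in the range for the 4th.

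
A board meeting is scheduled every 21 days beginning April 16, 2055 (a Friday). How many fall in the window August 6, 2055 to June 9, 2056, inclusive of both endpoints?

15

Occurrences land 21·i days after April 16, 2055 for i = 0, 1, 2, …
August 6, 2055 is 112 days after the start; 112 ÷ 21 = 5 remainder 7; since the remainder is 7, round up to i = 6. First occurrence in the window: #7 on August 20, 2055 (6×21 = 126 days in).
June 9, 2056 is 420 days after the start; 420 ÷ 21 = 20 remainder 0. Last occurrence in the window: #21 on June 9, 2056.
Occurrences #7 through #21: 15 in total.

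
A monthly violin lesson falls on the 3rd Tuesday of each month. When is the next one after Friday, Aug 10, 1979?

Aug 21, 1979

Aug 1979 starts on a Wednesday; its first Tuesday is the 7th, so the 3rd Tuesday is the 21st — Aug 21, 1979.
Aug 21, 1979 is after Aug 10, 1979, so that is the next one.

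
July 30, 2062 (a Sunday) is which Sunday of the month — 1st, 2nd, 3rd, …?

Day 30 falls in week ⌈30/7⌉ of the month.
Days 1–7 hold the 1st Sunday, 8–14 the 2nd, 15–21 the 3rd, 22–28 the 4th, 29–31 the 5th.
30 is in the range for the 5th.

5th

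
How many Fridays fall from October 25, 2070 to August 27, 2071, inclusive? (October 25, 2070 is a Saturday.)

43

October 25, 2070 is a Saturday; the first Friday on or after it is October 31, 2070 (6 days later).
From October 31, 2070 to August 27, 2071: 0 + 30 + 31 + 31 + 28 + 31 + 30 + 31 + 30 + 31 + 27 = 300 days (rest of October, November, December, January, February, March, April, May, June, July, August).
300 ÷ 7 = 42 full weeks with remainder 6, so 42 more Fridays after the first → 43.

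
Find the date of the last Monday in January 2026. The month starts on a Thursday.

January 2026 begins on a Thursday, so the first Monday is January 5 (4 days later).
January 2026 has 31 days. Adding weeks: 5, 12, 19, 26 — the last one ≤ 31 is the 26th.

26 January 2026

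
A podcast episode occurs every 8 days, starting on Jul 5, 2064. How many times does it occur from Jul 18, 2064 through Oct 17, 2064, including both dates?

Occurrences land 8·i days after Jul 5, 2064 for i = 0, 1, 2, …
Jul 18, 2064 is 13 days after the start; 13 ÷ 8 = 1 remainder 5; since the remainder is 5, round up to i = 2. First occurrence in the window: #3 on Jul 21, 2064 (2×8 = 16 days in).
Oct 17, 2064 is 104 days after the start; 104 ÷ 8 = 13 remainder 0. Last occurrence in the window: #14 on Oct 17, 2064.
Occurrences #3 through #14: 12 in total.

12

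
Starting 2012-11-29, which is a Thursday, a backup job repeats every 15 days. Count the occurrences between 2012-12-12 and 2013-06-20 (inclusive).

13

Occurrences land 15·i days after 2012-11-29 for i = 0, 1, 2, …
2012-12-12 is 13 days after the start; 13 ÷ 15 = 0 remainder 13; since the remainder is 13, round up to i = 1. First occurrence in the window: #2 on 2012-12-14 (1×15 = 15 days in).
2013-06-20 is 203 days after the start; 203 ÷ 15 = 13 remainder 8. Last occurrence in the window: #14 on 2013-06-12.
Occurrences #2 through #14: 13 in total.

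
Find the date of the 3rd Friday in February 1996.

February 1996 begins on a Thursday, so the first Friday is February 2 (1 day later).
The 3rd Friday is 2 weeks later: 2 + 14 = 16.

February 16, 1996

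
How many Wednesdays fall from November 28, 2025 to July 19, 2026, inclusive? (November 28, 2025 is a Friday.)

33

November 28, 2025 is a Friday; the first Wednesday on or after it is December 3, 2025 (5 days later).
From December 3, 2025 to July 19, 2026: 28 + 31 + 28 + 31 + 30 + 31 + 30 + 19 = 228 days (rest of December, January, February, March, April, May, June, July).
228 ÷ 7 = 32 full weeks with remainder 4, so 32 more Wednesdays after the first → 33.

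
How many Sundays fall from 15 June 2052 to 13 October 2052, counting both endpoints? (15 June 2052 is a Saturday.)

18

15 June 2052 is a Saturday; the first Sunday on or after it is 16 June 2052 (1 day later).
From 16 June 2052 to 13 October 2052: 14 + 31 + 31 + 30 + 13 = 119 days (rest of June, July, August, September, October).
119 ÷ 7 = 17 full weeks with remainder 0, so 17 more Sundays after the first → 18.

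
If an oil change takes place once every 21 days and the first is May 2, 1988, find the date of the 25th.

The 25th occurrence is 24 intervals after the first: 24 × 21 = 504 days after May 2, 1988.
May has 31 days — 29 days to the end of May leaves 475.
From end of May to end of 1988 is 214 days (261 left).
January has 31 days (230 left).
February has 28 days (202 left).
March has 31 days (171 left).
April has 30 days (141 left).
May has 31 days (110 left).
June has 30 days (80 left).
July has 31 days (49 left).
August has 31 days (18 left).
18 days into September → September 18, 1989.

September 18, 1989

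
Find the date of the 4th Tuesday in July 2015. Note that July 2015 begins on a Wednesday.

2015-07-28

July 2015 begins on a Wednesday, so the first Tuesday is July 7 (6 days later).
The 4th Tuesday is 3 weeks later: 7 + 21 = 28.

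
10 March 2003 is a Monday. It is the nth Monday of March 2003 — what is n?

2nd

Day 10 falls in week ⌈10/7⌉ of the month.
Days 1–7 hold the 1st Monday, 8–14 the 2nd, 15–21 the 3rd, 22–28 the 4th, 29–31 the 5th.
10 is in the range for the 2nd.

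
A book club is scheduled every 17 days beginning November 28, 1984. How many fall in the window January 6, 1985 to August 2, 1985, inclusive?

12

Occurrences land 17·i days after November 28, 1984 for i = 0, 1, 2, …
January 6, 1985 is 39 days after the start; 39 ÷ 17 = 2 remainder 5; since the remainder is 5, round up to i = 3. First occurrence in the window: #4 on January 18, 1985 (3×17 = 51 days in).
August 2, 1985 is 247 days after the start; 247 ÷ 17 = 14 remainder 9. Last occurrence in the window: #15 on July 24, 1985.
Occurrences #4 through #15: 12 in total.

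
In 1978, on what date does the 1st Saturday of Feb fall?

The first Saturday of Feb 1978 is Feb 4.

Feb 4, 1978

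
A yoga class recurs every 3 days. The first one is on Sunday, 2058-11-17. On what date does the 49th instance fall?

2059-04-10

The 49th occurrence is 48 intervals after the first: 48 × 3 = 144 days after 2058-11-17.
November has 30 days — 13 days to the end of November leaves 131.
December has 31 days (100 left).
January has 31 days (69 left).
February has 28 days (41 left).
March has 31 days (10 left).
10 days into April → 2059-04-10.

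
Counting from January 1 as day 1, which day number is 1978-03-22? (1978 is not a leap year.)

81

Days in months before March: 31 + 28 = 59.
Plus 22 days into March → day 81.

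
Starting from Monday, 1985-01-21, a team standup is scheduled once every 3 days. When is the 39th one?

1985-05-15

The 39th occurrence is 38 intervals after the first: 38 × 3 = 114 days after 1985-01-21.
January has 31 days — 10 days to the end of January leaves 104.
February has 28 days (76 left).
March has 31 days (45 left).
April has 30 days (15 left).
15 days into May → 1985-05-15.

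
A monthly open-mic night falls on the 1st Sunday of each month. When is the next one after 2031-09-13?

September 2031 starts on a Monday, so its 1st Sunday is 2031-09-07 (6 days in).
That is not after 2031-09-13, so look at October 2031.
October 2031 starts on a Wednesday, so its 1st Sunday is 2031-10-05 (4 days in).

2031-10-05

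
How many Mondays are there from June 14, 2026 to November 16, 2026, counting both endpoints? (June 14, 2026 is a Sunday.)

23

June 14, 2026 is a Sunday; the first Monday on or after it is June 15, 2026 (1 day later).
From June 15, 2026 to November 16, 2026: 15 + 31 + 31 + 30 + 31 + 16 = 154 days (rest of June, July, August, September, October, November).
154 ÷ 7 = 22 full weeks with remainder 0, so 22 more Mondays after the first → 23.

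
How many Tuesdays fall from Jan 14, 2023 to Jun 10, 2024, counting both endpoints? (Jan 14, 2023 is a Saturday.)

Jan 14, 2023 is a Saturday; the first Tuesday on or after it is Jan 17, 2023 (3 days later).
From Jan 17, 2023 to Jun 10, 2024: 348 + 162 = 510 days (rest of 2023, to Jun 10, 2024 in 2024).
510 ÷ 7 = 72 full weeks with remainder 6, so 72 more Tuesdays after the first → 73.

73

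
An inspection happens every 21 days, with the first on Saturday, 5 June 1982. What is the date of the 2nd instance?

The 2nd occurrence is 1 interval after the first: 1 × 21 = 21 days after 5 June 1982.
21 days later is 26 June 1982.

26 June 1982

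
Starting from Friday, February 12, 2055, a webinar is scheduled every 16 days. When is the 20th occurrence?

The 20th occurrence is 19 intervals after the first: 19 × 16 = 304 days after February 12, 2055.
February has 28 days — 16 days to the end of February leaves 288.
March has 31 days (257 left).
April has 30 days (227 left).
May has 31 days (196 left).
June has 30 days (166 left).
July has 31 days (135 left).
August has 31 days (104 left).
September has 30 days (74 left).
October has 31 days (43 left).
November has 30 days (13 left).
13 days into December → December 13, 2055.

December 13, 2055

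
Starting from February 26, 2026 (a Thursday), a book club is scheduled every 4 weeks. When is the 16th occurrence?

April 22, 2027

The 16th occurrence is 15 intervals after the first: 15 × 28 = 420 days after February 26, 2026.
February has 28 days — 2 days to the end of February leaves 418.
From end of February to end of 2026 is 306 days (112 left).
January has 31 days (81 left).
February has 28 days (53 left).
March has 31 days (22 left).
22 days into April → April 22, 2027.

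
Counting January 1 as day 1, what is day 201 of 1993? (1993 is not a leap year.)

1993-07-20

January has 31 days (201 − 31 = 170 remain).
February has 28 days (170 − 28 = 142 remain).
March has 31 days (142 − 31 = 111 remain).
April has 30 days (111 − 30 = 81 remain).
May has 31 days (81 − 31 = 50 remain).
June has 30 days (50 − 30 = 20 remain).
20 into July → July 20.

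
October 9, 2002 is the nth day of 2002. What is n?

282

Days in months before October: 31 + 28 + 31 + 30 + 31 + 30 + 31 + 31 + 30 = 273.
Plus 9 days into October → day 282.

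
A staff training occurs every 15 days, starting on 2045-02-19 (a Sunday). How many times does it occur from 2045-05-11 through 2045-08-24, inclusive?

7

Occurrences land 15·i days after 2045-02-19 for i = 0, 1, 2, …
2045-05-11 is 81 days after the start; 81 ÷ 15 = 5 remainder 6; since the remainder is 6, round up to i = 6. First occurrence in the window: #7 on 2045-05-20 (6×15 = 90 days in).
2045-08-24 is 186 days after the start; 186 ÷ 15 = 12 remainder 6. Last occurrence in the window: #13 on 2045-08-18.
Occurrences #7 through #13: 7 in total.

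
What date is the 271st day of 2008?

January has 31 days (271 − 31 = 240 remain).
February has 29 days (240 − 29 = 211 remain).
March has 31 days (211 − 31 = 180 remain).
April has 30 days (180 − 30 = 150 remain).
May has 31 days (150 − 31 = 119 remain).
June has 30 days (119 − 30 = 89 remain).
July has 31 days (89 − 31 = 58 remain).
August has 31 days (58 − 31 = 27 remain).
27 into September → September 27.

September 27, 2008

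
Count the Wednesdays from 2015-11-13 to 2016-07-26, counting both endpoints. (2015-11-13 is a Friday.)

36

2015-11-13 is a Friday; the first Wednesday on or after it is 2015-11-18 (5 days later).
From 2015-11-18 to 2016-07-26: 12 + 31 + 31 + 29 + 31 + 30 + 31 + 30 + 26 = 251 days (rest of November, December, January, February, March, April, May, June, July).
251 ÷ 7 = 35 full weeks with remainder 6, so 35 more Wednesdays after the first → 36.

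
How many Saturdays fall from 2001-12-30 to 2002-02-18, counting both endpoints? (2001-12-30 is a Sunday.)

7

2001-12-30 is a Sunday; the first Saturday on or after it is 2002-01-05 (6 days later).
From 2002-01-05 to 2002-02-18: 26 + 18 = 44 days (rest of January, February).
44 ÷ 7 = 6 full weeks with remainder 2, so 6 more Saturdays after the first → 7.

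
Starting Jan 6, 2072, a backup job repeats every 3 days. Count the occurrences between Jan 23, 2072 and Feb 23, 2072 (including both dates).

11

Occurrences land 3·i days after Jan 6, 2072 for i = 0, 1, 2, …
Jan 23, 2072 is 17 days after the start; 17 ÷ 3 = 5 remainder 2; since the remainder is 2, round up to i = 6. First occurrence in the window: #7 on Jan 24, 2072 (6×3 = 18 days in).
Feb 23, 2072 is 48 days after the start; 48 ÷ 3 = 16 remainder 0. Last occurrence in the window: #17 on Feb 23, 2072.
Occurrences #7 through #17: 11 in total.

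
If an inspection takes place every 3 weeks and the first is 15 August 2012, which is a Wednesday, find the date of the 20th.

The 20th occurrence is 19 intervals after the first: 19 × 21 = 399 days after 15 August 2012.
August has 31 days — 16 days to the end of August leaves 383.
September has 30 days (353 left).
October has 31 days (322 left).
November has 30 days (292 left).
December has 31 days (261 left).
January has 31 days (230 left).
February has 28 days (202 left).
March has 31 days (171 left).
April has 30 days (141 left).
May has 31 days (110 left).
June has 30 days (80 left).
July has 31 days (49 left).
August has 31 days (18 left).
18 days into September → 18 September 2013.

18 September 2013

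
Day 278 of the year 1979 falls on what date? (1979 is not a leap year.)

1979-10-05

January has 31 days (278 − 31 = 247 remain).
February has 28 days (247 − 28 = 219 remain).
March has 31 days (219 − 31 = 188 remain).
April has 30 days (188 − 30 = 158 remain).
May has 31 days (158 − 31 = 127 remain).
June has 30 days (127 − 30 = 97 remain).
July has 31 days (97 − 31 = 66 remain).
August has 31 days (66 − 31 = 35 remain).
September has 30 days (35 − 30 = 5 remain).
5 into October → October 5.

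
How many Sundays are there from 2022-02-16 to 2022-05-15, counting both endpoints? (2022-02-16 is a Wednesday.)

2022-02-16 is a Wednesday; the first Sunday on or after it is 2022-02-20 (4 days later).
From 2022-02-20 to 2022-05-15: 8 + 31 + 30 + 15 = 84 days (rest of February, March, April, May).
84 ÷ 7 = 12 full weeks with remainder 0, so 12 more Sundays after the first → 13.

13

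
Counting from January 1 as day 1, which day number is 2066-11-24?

328

Days in months before November: 31 + 28 + 31 + 30 + 31 + 30 + 31 + 31 + 30 + 31 = 304.
Plus 24 days into November → day 328.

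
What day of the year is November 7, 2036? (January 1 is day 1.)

Days in months before November: 31 + 29 + 31 + 30 + 31 + 30 + 31 + 31 + 30 + 31 = 305.
Plus 7 days into November → day 312.

312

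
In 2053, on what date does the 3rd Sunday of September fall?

2053-09-21

The first Sunday of September 2053 is September 7.
The 3rd Sunday is 2 weeks later: 7 + 14 = 21.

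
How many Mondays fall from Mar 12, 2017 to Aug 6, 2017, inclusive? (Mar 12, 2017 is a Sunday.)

Mar 12, 2017 is a Sunday; the first Monday on or after it is Mar 13, 2017 (1 day later).
From Mar 13, 2017 to Aug 6, 2017: 18 + 30 + 31 + 30 + 31 + 6 = 146 days (rest of Mar, Apr, May, Jun, Jul, Aug).
146 ÷ 7 = 20 full weeks with remainder 6, so 20 more Mondays after the first → 21.

21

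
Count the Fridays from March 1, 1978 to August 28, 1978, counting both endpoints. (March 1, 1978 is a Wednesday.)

26

March 1, 1978 is a Wednesday; the first Friday on or after it is March 3, 1978 (2 days later).
From March 3, 1978 to August 28, 1978: 28 + 30 + 31 + 30 + 31 + 28 = 178 days (rest of March, April, May, June, July, August).
178 ÷ 7 = 25 full weeks with remainder 3, so 25 more Fridays after the first → 26.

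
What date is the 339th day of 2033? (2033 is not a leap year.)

January has 31 days (339 − 31 = 308 remain).
February has 28 days (308 − 28 = 280 remain).
March has 31 days (280 − 31 = 249 remain).
April has 30 days (249 − 30 = 219 remain).
May has 31 days (219 − 31 = 188 remain).
June has 30 days (188 − 30 = 158 remain).
July has 31 days (158 − 31 = 127 remain).
August has 31 days (127 − 31 = 96 remain).
September has 30 days (96 − 30 = 66 remain).
October has 31 days (66 − 31 = 35 remain).
November has 30 days (35 − 30 = 5 remain).
5 into December → December 5.

December 5, 2033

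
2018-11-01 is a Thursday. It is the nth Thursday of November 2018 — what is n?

1st

Day 1 falls in week ⌈1/7⌉ of the month.
Days 1–7 hold the 1st Thursday, 8–14 the 2nd, 15–21 the 3rd, 22–28 the 4th, 29–31 the 5th.
1 is in the range for the 1st.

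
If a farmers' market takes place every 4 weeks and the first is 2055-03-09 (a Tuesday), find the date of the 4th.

The 4th occurrence is 3 intervals after the first: 3 × 28 = 84 days after 2055-03-09.
March has 31 days — 22 days to the end of March leaves 62.
April has 30 days (32 left).
May has 31 days (1 left).
1 day into June → 2055-06-01.

2055-06-01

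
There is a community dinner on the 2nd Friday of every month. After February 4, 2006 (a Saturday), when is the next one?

February 10, 2006

February 2006 starts on a Wednesday; its first Friday is the 3rd, so the 2nd Friday is the 10th — February 10, 2006.
February 10, 2006 is after February 4, 2006, so that is the next one.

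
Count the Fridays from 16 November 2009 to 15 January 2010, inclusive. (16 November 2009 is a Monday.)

16 November 2009 is a Monday; the first Friday on or after it is 20 November 2009 (4 days later).
From 20 November 2009 to 15 January 2010: 10 + 31 + 15 = 56 days (rest of November, December, January).
56 ÷ 7 = 8 full weeks with remainder 0, so 8 more Fridays after the first → 9.

9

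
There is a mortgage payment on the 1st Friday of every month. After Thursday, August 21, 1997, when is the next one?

September 5, 1997

August 1997 starts on a Friday, so its 1st Friday is August 1, 1997.
That is not after August 21, 1997, so look at September 1997.
September 1997 starts on a Monday, so its 1st Friday is September 5, 1997 (4 days in).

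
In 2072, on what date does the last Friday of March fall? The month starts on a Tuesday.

March 25, 2072

March 2072 begins on a Tuesday, so the first Friday is March 4 (3 days later).
March 2072 has 31 days. Adding weeks: 4, 11, 18, 25 — the last one ≤ 31 is the 25th.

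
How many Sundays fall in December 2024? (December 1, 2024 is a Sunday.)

December 1, 2024 is a Sunday; the first Sunday on or after it is December 1, 2024.
From December 1, 2024 to December 31, 2024 is 31 − 1 = 30 days.
30 ÷ 7 = 4 full weeks with remainder 2, so 4 more Sundays after the first → 5.

5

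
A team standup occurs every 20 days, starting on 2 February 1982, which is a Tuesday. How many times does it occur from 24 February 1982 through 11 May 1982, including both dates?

3

Occurrences land 20·i days after 2 February 1982 for i = 0, 1, 2, …
24 February 1982 is 22 days after the start; 22 ÷ 20 = 1 remainder 2; since the remainder is 2, round up to i = 2. First occurrence in the window: #3 on 14 March 1982 (2×20 = 40 days in).
11 May 1982 is 98 days after the start; 98 ÷ 20 = 4 remainder 18. Last occurrence in the window: #5 on 23 April 1982.
Occurrences #3 through #5: 3 in total.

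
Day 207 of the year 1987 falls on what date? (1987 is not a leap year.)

July 26, 1987

January has 31 days (207 − 31 = 176 remain).
February has 28 days (176 − 28 = 148 remain).
March has 31 days (148 − 31 = 117 remain).
April has 30 days (117 − 30 = 87 remain).
May has 31 days (87 − 31 = 56 remain).
June has 30 days (56 − 30 = 26 remain).
26 into July → July 26.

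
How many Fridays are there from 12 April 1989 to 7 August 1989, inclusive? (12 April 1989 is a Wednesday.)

17

12 April 1989 is a Wednesday; the first Friday on or after it is 14 April 1989 (2 days later).
From 14 April 1989 to 7 August 1989: 16 + 31 + 30 + 31 + 7 = 115 days (rest of April, May, June, July, August).
115 ÷ 7 = 16 full weeks with remainder 3, so 16 more Fridays after the first → 17.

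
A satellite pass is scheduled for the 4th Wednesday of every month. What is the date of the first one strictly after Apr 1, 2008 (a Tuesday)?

Apr 2008 starts on a Tuesday; its first Wednesday is the 2nd, so the 4th Wednesday is the 23rd — Apr 23, 2008.
Apr 23, 2008 is after Apr 1, 2008, so that is the next one.

Apr 23, 2008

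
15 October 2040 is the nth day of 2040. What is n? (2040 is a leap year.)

289

Days in months before October: 31 + 29 + 31 + 30 + 31 + 30 + 31 + 31 + 30 = 274.
Plus 15 days into October → day 289.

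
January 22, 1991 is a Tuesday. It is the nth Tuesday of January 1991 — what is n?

4th

Day 22 falls in week ⌈22/7⌉ of the month.
Days 1–7 hold the 1st Tuesday, 8–14 the 2nd, 15–21 the 3rd, 22–28 the 4th, 29–31 the 5th.
22 is in the range for the 4th.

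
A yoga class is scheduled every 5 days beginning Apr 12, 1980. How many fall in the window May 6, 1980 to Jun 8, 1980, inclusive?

Occurrences land 5·i days after Apr 12, 1980 for i = 0, 1, 2, …
May 6, 1980 is 24 days after the start; 24 ÷ 5 = 4 remainder 4; since the remainder is 4, round up to i = 5. First occurrence in the window: #6 on May 7, 1980 (5×5 = 25 days in).
Jun 8, 1980 is 57 days after the start; 57 ÷ 5 = 11 remainder 2. Last occurrence in the window: #12 on Jun 6, 1980.
Occurrences #6 through #12: 7 in total.

7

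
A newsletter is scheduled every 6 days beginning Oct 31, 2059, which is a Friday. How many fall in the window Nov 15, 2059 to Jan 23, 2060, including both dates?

Occurrences land 6·i days after Oct 31, 2059 for i = 0, 1, 2, …
Nov 15, 2059 is 15 days after the start; 15 ÷ 6 = 2 remainder 3; since the remainder is 3, round up to i = 3. First occurrence in the window: #4 on Nov 18, 2059 (3×6 = 18 days in).
Jan 23, 2060 is 84 days after the start; 84 ÷ 6 = 14 remainder 0. Last occurrence in the window: #15 on Jan 23, 2060.
Occurrences #4 through #15: 12 in total.

12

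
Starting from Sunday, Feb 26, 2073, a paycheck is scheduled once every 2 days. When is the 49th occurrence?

Jun 2, 2073

The 49th occurrence is 48 intervals after the first: 48 × 2 = 96 days after Feb 26, 2073.
Feb has 28 days — 2 days to the end of Feb leaves 94.
Mar has 31 days (63 left).
Apr has 30 days (33 left).
May has 31 days (2 left).
2 days into Jun → Jun 2, 2073.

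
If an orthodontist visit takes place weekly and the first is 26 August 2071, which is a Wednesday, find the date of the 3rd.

The 3rd occurrence is 2 intervals after the first: 2 × 7 = 14 days after 26 August 2071.
August has 31 days — 5 days to the end of August leaves 9.
9 days into September → 9 September 2071.

9 September 2071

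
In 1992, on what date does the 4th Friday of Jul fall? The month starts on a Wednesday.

Jul 1992 begins on a Wednesday, so the first Friday is Jul 3 (2 days later).
The 4th Friday is 3 weeks later: 3 + 21 = 24.

Jul 24, 1992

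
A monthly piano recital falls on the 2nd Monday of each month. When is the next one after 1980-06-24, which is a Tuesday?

1980-07-14

June 1980 starts on a Sunday; its first Monday is the 2nd, so the 2nd Monday is the 9th — 1980-06-09.
That is not after 1980-06-24, so look at July 1980.
July 1980 starts on a Tuesday; its first Monday is the 7th, so the 2nd Monday is the 14th — 1980-07-14.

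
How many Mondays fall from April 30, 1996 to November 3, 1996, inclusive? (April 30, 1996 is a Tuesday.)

26

April 30, 1996 is a Tuesday; the first Monday on or after it is May 6, 1996 (6 days later).
From May 6, 1996 to November 3, 1996: 25 + 30 + 31 + 31 + 30 + 31 + 3 = 181 days (rest of May, June, July, August, September, October, November).
181 ÷ 7 = 25 full weeks with remainder 6, so 25 more Mondays after the first → 26.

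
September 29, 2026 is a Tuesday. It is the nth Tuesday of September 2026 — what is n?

Day 29 falls in week ⌈29/7⌉ of the month.
Days 1–7 hold the 1st Tuesday, 8–14 the 2nd, 15–21 the 3rd, 22–28 the 4th, 29–31 the 5th.
29 is in the range for the 5th.

5th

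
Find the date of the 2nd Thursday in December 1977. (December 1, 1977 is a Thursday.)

December 1977 begins on a Thursday, so the first Thursday is December 1.
The 2nd Thursday is 1 weeks later: 1 + 7 = 8.

December 8, 1977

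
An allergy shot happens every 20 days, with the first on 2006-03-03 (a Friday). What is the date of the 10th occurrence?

The 10th occurrence is 9 intervals after the first: 9 × 20 = 180 days after 2006-03-03.
March has 31 days — 28 days to the end of March leaves 152.
April has 30 days (122 left).
May has 31 days (91 left).
June has 30 days (61 left).
July has 31 days (30 left).
30 days into August → 2006-08-30.

2006-08-30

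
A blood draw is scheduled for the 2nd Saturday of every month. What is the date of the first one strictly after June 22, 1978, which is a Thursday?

July 8, 1978

June 1978 starts on a Thursday; its first Saturday is the 3rd, so the 2nd Saturday is the 10th — June 10, 1978.
That is not after June 22, 1978, so look at July 1978.
July 1978 starts on a Saturday; its first Saturday is the 1st, so the 2nd Saturday is the 8th — July 8, 1978.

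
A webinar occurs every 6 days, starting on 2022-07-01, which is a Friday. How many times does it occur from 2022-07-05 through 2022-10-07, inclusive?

16

Occurrences land 6·i days after 2022-07-01 for i = 0, 1, 2, …
2022-07-05 is 4 days after the start; 4 ÷ 6 = 0 remainder 4; since the remainder is 4, round up to i = 1. First occurrence in the window: #2 on 2022-07-07 (1×6 = 6 days in).
2022-10-07 is 98 days after the start; 98 ÷ 6 = 16 remainder 2. Last occurrence in the window: #17 on 2022-10-05.
Occurrences #2 through #17: 16 in total.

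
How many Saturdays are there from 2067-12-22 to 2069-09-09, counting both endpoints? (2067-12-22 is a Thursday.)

90

2067-12-22 is a Thursday; the first Saturday on or after it is 2067-12-24 (2 days later).
From 2067-12-24 to 2069-09-09: 7 + 366 + 252 = 625 days (rest of 2067, 2068, to 2069-09-09 in 2069).
625 ÷ 7 = 89 full weeks with remainder 2, so 89 more Saturdays after the first → 90.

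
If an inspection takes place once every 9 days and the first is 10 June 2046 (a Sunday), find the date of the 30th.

The 30th occurrence is 29 intervals after the first: 29 × 9 = 261 days after 10 June 2046.
June has 30 days — 20 days to the end of June leaves 241.
July has 31 days (210 left).
August has 31 days (179 left).
September has 30 days (149 left).
October has 31 days (118 left).
November has 30 days (88 left).
December has 31 days (57 left).
January has 31 days (26 left).
26 days into February → 26 February 2047.

26 February 2047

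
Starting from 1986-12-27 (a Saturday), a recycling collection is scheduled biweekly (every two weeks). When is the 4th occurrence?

1987-02-07

The 4th occurrence is 3 intervals after the first: 3 × 14 = 42 days after 1986-12-27.
December has 31 days — 4 days to the end of December leaves 38.
January has 31 days (7 left).
7 days into February → 1987-02-07.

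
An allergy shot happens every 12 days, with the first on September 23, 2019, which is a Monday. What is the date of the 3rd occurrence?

October 17, 2019

The 3rd occurrence is 2 intervals after the first: 2 × 12 = 24 days after September 23, 2019.
September has 30 days — 7 days to the end of September leaves 17.
17 days into October → October 17, 2019.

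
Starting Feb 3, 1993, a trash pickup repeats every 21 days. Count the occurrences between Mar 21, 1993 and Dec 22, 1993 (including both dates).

13

Occurrences land 21·i days after Feb 3, 1993 for i = 0, 1, 2, …
Mar 21, 1993 is 46 days after the start; 46 ÷ 21 = 2 remainder 4; since the remainder is 4, round up to i = 3. First occurrence in the window: #4 on Apr 7, 1993 (3×21 = 63 days in).
Dec 22, 1993 is 322 days after the start; 322 ÷ 21 = 15 remainder 7. Last occurrence in the window: #16 on Dec 15, 1993.
Occurrences #4 through #16: 13 in total.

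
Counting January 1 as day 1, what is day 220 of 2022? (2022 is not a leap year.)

January has 31 days (220 − 31 = 189 remain).
February has 28 days (189 − 28 = 161 remain).
March has 31 days (161 − 31 = 130 remain).
April has 30 days (130 − 30 = 100 remain).
May has 31 days (100 − 31 = 69 remain).
June has 30 days (69 − 30 = 39 remain).
July has 31 days (39 − 31 = 8 remain).
8 into August → August 8.

8 August 2022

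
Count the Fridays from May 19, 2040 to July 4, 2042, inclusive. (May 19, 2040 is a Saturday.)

May 19, 2040 is a Saturday; the first Friday on or after it is May 25, 2040 (6 days later).
From May 25, 2040 to July 4, 2042: 220 + 365 + 185 = 770 days (rest of 2040, 2041, to July 4, 2042 in 2042).
770 ÷ 7 = 110 full weeks with remainder 0, so 110 more Fridays after the first → 111.

111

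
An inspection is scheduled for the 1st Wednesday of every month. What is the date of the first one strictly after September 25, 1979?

October 3, 1979

September 1979 starts on a Saturday, so its 1st Wednesday is September 5, 1979 (4 days in).
That is not after September 25, 1979, so look at October 1979.
October 1979 starts on a Monday, so its 1st Wednesday is October 3, 1979 (2 days in).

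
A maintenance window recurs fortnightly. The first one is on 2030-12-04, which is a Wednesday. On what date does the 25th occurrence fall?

The 25th occurrence is 24 intervals after the first: 24 × 14 = 336 days after 2030-12-04.
December has 31 days — 27 days to the end of December leaves 309.
January has 31 days (278 left).
February has 28 days (250 left).
March has 31 days (219 left).
April has 30 days (189 left).
May has 31 days (158 left).
June has 30 days (128 left).
July has 31 days (97 left).
August has 31 days (66 left).
September has 30 days (36 left).
October has 31 days (5 left).
5 days into November → 2031-11-05.

2031-11-05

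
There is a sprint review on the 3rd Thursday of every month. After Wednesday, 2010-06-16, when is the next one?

2010-06-17

June 2010 starts on a Tuesday; its first Thursday is the 3rd, so the 3rd Thursday is the 17th — 2010-06-17.
2010-06-17 is after 2010-06-16, so that is the next one.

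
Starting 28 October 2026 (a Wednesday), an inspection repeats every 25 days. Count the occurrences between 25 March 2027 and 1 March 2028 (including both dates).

14

Occurrences land 25·i days after 28 October 2026 for i = 0, 1, 2, …
25 March 2027 is 148 days after the start; 148 ÷ 25 = 5 remainder 23; since the remainder is 23, round up to i = 6. First occurrence in the window: #7 on 27 March 2027 (6×25 = 150 days in).
1 March 2028 is 490 days after the start; 490 ÷ 25 = 19 remainder 15. Last occurrence in the window: #20 on 15 February 2028.
Occurrences #7 through #20: 14 in total.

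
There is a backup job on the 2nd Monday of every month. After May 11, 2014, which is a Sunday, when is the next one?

May 12, 2014

May 2014 starts on a Thursday; its first Monday is the 5th, so the 2nd Monday is the 12th — May 12, 2014.
May 12, 2014 is after May 11, 2014, so that is the next one.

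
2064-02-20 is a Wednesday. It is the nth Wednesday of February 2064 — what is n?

Day 20 falls in week ⌈20/7⌉ of the month.
Days 1–7 hold the 1st Wednesday, 8–14 the 2nd, 15–21 the 3rd, 22–28 the 4th, 29–31 the 5th.
20 is in the range for the 3rd.

3rd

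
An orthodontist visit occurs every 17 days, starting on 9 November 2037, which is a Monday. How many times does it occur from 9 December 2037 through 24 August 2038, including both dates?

15

Occurrences land 17·i days after 9 November 2037 for i = 0, 1, 2, …
9 December 2037 is 30 days after the start; 30 ÷ 17 = 1 remainder 13; since the remainder is 13, round up to i = 2. First occurrence in the window: #3 on 13 December 2037 (2×17 = 34 days in).
24 August 2038 is 288 days after the start; 288 ÷ 17 = 16 remainder 16. Last occurrence in the window: #17 on 8 August 2038.
Occurrences #3 through #17: 15 in total.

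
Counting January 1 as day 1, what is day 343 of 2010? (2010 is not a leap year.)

9 December 2010

January has 31 days (343 − 31 = 312 remain).
February has 28 days (312 − 28 = 284 remain).
March has 31 days (284 − 31 = 253 remain).
April has 30 days (253 − 30 = 223 remain).
May has 31 days (223 − 31 = 192 remain).
June has 30 days (192 − 30 = 162 remain).
July has 31 days (162 − 31 = 131 remain).
August has 31 days (131 − 31 = 100 remain).
September has 30 days (100 − 30 = 70 remain).
October has 31 days (70 − 31 = 39 remain).
November has 30 days (39 − 30 = 9 remain).
9 into December → December 9.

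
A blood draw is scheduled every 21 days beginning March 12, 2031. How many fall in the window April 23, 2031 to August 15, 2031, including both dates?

Occurrences land 21·i days after March 12, 2031 for i = 0, 1, 2, …
April 23, 2031 is 42 days after the start; 42 ÷ 21 = 2 remainder 0. First occurrence in the window: #3 on April 23, 2031 (2×21 = 42 days in).
August 15, 2031 is 156 days after the start; 156 ÷ 21 = 7 remainder 9. Last occurrence in the window: #8 on August 6, 2031.
Occurrences #3 through #8: 6 in total.

6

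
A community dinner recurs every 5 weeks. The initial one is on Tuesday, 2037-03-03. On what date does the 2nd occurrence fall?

The 2nd occurrence is 1 interval after the first: 1 × 35 = 35 days after 2037-03-03.
March has 31 days — 28 days to the end of March leaves 7.
7 days into April → 2037-04-07.

2037-04-07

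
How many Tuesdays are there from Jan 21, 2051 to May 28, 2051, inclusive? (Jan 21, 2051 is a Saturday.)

Jan 21, 2051 is a Saturday; the first Tuesday on or after it is Jan 24, 2051 (3 days later).
From Jan 24, 2051 to May 28, 2051: 7 + 28 + 31 + 30 + 28 = 124 days (rest of Jan, Feb, Mar, Apr, May).
124 ÷ 7 = 17 full weeks with remainder 5, so 17 more Tuesdays after the first → 18.

18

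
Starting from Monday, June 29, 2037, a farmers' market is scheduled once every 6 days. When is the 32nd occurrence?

The 32nd occurrence is 31 intervals after the first: 31 × 6 = 186 days after June 29, 2037.
June has 30 days — 1 day to the end of June leaves 185.
July has 31 days (154 left).
August has 31 days (123 left).
September has 30 days (93 left).
October has 31 days (62 left).
November has 30 days (32 left).
December has 31 days (1 left).
1 day into January → January 1, 2038.

January 1, 2038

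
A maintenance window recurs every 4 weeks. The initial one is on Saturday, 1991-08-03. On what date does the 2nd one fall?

The 2nd occurrence is 1 interval after the first: 1 × 28 = 28 days after 1991-08-03.
28 days later is 1991-08-31.

1991-08-31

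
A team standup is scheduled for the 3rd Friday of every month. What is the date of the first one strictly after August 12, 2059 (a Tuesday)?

August 15, 2059

August 2059 starts on a Friday; its first Friday is the 1st, so the 3rd Friday is the 15th — August 15, 2059.
August 15, 2059 is after August 12, 2059, so that is the next one.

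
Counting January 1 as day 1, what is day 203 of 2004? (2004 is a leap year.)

January has 31 days (203 − 31 = 172 remain).
February has 29 days (172 − 29 = 143 remain).
March has 31 days (143 − 31 = 112 remain).
April has 30 days (112 − 30 = 82 remain).
May has 31 days (82 − 31 = 51 remain).
June has 30 days (51 − 30 = 21 remain).
21 into July → July 21.

21 July 2004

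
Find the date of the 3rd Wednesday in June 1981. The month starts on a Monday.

June 1981 begins on a Monday, so the first Wednesday is June 3 (2 days later).
The 3rd Wednesday is 2 weeks later: 3 + 14 = 17.

17 June 1981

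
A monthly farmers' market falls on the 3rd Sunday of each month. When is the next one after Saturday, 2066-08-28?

2066-09-19

August 2066 starts on a Sunday; its first Sunday is the 1st, so the 3rd Sunday is the 15th — 2066-08-15.
That is not after 2066-08-28, so look at September 2066.
September 2066 starts on a Wednesday; its first Sunday is the 5th, so the 3rd Sunday is the 19th — 2066-09-19.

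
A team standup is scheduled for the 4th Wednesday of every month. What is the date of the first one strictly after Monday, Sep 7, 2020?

Sep 23, 2020

Sep 2020 starts on a Tuesday; its first Wednesday is the 2nd, so the 4th Wednesday is the 23rd — Sep 23, 2020.
Sep 23, 2020 is after Sep 7, 2020, so that is the next one.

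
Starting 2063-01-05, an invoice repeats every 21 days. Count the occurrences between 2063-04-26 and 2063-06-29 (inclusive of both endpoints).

3

Occurrences land 21·i days after 2063-01-05 for i = 0, 1, 2, …
2063-04-26 is 111 days after the start; 111 ÷ 21 = 5 remainder 6; since the remainder is 6, round up to i = 6. First occurrence in the window: #7 on 2063-05-11 (6×21 = 126 days in).
2063-06-29 is 175 days after the start; 175 ÷ 21 = 8 remainder 7. Last occurrence in the window: #9 on 2063-06-22.
Occurrences #7 through #9: 3 in total.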